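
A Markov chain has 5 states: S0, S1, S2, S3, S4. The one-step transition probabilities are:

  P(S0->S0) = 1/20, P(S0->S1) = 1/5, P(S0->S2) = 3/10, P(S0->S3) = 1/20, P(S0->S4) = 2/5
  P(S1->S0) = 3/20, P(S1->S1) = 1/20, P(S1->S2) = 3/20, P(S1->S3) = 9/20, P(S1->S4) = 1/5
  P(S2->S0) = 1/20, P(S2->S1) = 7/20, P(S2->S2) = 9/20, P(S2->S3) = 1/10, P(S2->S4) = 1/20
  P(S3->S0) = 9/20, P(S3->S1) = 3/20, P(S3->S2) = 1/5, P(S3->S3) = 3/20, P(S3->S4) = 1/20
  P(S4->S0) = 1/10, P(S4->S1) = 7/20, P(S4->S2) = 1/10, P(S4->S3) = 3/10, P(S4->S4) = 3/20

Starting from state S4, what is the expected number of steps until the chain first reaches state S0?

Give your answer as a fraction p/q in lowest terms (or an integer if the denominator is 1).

Answer: 162440/30857

Derivation:
Let h_i = expected steps to first reach S0 from state i.
Boundary: h_S0 = 0.
First-step equations for the other states:
  h_S1 = 1 + 3/20*h_S0 + 1/20*h_S1 + 3/20*h_S2 + 9/20*h_S3 + 1/5*h_S4
  h_S2 = 1 + 1/20*h_S0 + 7/20*h_S1 + 9/20*h_S2 + 1/10*h_S3 + 1/20*h_S4
  h_S3 = 1 + 9/20*h_S0 + 3/20*h_S1 + 1/5*h_S2 + 3/20*h_S3 + 1/20*h_S4
  h_S4 = 1 + 1/10*h_S0 + 7/20*h_S1 + 1/10*h_S2 + 3/10*h_S3 + 3/20*h_S4

Substituting h_S0 = 0 and rearranging gives the linear system (I - Q) h = 1:
  [19/20, -3/20, -9/20, -1/5] . (h_S1, h_S2, h_S3, h_S4) = 1
  [-7/20, 11/20, -1/10, -1/20] . (h_S1, h_S2, h_S3, h_S4) = 1
  [-3/20, -1/5, 17/20, -1/20] . (h_S1, h_S2, h_S3, h_S4) = 1
  [-7/20, -1/10, -3/10, 17/20] . (h_S1, h_S2, h_S3, h_S4) = 1

Solving yields:
  h_S1 = 151980/30857
  h_S2 = 188880/30857
  h_S3 = 117120/30857
  h_S4 = 162440/30857

Starting state is S4, so the expected hitting time is h_S4 = 162440/30857.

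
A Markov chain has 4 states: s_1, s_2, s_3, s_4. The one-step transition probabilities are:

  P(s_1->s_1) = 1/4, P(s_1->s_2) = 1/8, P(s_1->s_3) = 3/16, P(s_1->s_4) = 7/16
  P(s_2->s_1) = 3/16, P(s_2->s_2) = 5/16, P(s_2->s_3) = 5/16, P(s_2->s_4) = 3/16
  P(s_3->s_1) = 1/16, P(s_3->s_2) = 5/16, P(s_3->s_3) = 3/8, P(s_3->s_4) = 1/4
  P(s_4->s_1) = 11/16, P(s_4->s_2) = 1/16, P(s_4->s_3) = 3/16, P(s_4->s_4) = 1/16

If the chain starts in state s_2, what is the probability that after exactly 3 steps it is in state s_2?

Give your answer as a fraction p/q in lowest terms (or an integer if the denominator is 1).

Computing P^3 by repeated multiplication:
P^1 =
  s_1: [1/4, 1/8, 3/16, 7/16]
  s_2: [3/16, 5/16, 5/16, 3/16]
  s_3: [1/16, 5/16, 3/8, 1/4]
  s_4: [11/16, 1/16, 3/16, 1/16]
P^2 =
  s_1: [51/128, 5/32, 61/256, 53/256]
  s_2: [65/256, 59/256, 73/256, 59/256]
  s_3: [69/256, 61/256, 19/64, 25/128]
  s_4: [61/256, 43/256, 59/256, 93/256]
P^3 =
  s_1: [293/1024, 381/2048, 1031/4096, 1131/4096]
  s_2: [1159/4096, 849/4096, 1105/4096, 983/4096]
  s_3: [1085/4096, 873/4096, 559/2048, 255/1024]
  s_4: [1455/4096, 725/4096, 1031/4096, 885/4096]

(P^3)[s_2 -> s_2] = 849/4096

Answer: 849/4096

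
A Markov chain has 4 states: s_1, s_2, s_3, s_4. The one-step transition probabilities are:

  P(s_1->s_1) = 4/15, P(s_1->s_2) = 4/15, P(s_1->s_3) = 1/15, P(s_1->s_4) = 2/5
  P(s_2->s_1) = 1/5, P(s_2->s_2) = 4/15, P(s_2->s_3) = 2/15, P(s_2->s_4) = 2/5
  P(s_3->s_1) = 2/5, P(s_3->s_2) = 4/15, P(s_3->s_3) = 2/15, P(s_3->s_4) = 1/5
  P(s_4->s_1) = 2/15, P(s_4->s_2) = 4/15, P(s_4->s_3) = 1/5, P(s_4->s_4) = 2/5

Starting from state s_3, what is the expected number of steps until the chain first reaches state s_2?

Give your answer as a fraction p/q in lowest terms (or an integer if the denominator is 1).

Answer: 15/4

Derivation:
Let h_i = expected steps to first reach s_2 from state i.
Boundary: h_s_2 = 0.
First-step equations for the other states:
  h_s_1 = 1 + 4/15*h_s_1 + 4/15*h_s_2 + 1/15*h_s_3 + 2/5*h_s_4
  h_s_3 = 1 + 2/5*h_s_1 + 4/15*h_s_2 + 2/15*h_s_3 + 1/5*h_s_4
  h_s_4 = 1 + 2/15*h_s_1 + 4/15*h_s_2 + 1/5*h_s_3 + 2/5*h_s_4

Substituting h_s_2 = 0 and rearranging gives the linear system (I - Q) h = 1:
  [11/15, -1/15, -2/5] . (h_s_1, h_s_3, h_s_4) = 1
  [-2/5, 13/15, -1/5] . (h_s_1, h_s_3, h_s_4) = 1
  [-2/15, -1/5, 3/5] . (h_s_1, h_s_3, h_s_4) = 1

Solving yields:
  h_s_1 = 15/4
  h_s_3 = 15/4
  h_s_4 = 15/4

Starting state is s_3, so the expected hitting time is h_s_3 = 15/4.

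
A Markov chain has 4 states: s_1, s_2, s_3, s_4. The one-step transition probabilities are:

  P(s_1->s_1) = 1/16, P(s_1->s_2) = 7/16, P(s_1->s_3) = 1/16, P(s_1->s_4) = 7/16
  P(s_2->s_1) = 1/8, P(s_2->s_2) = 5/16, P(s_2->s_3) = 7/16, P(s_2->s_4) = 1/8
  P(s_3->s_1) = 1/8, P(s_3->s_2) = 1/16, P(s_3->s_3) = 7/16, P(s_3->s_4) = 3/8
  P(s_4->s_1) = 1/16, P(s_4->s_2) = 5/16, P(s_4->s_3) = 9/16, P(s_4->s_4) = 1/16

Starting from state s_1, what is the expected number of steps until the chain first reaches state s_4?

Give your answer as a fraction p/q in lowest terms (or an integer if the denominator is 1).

Let h_i = expected steps to first reach s_4 from state i.
Boundary: h_s_4 = 0.
First-step equations for the other states:
  h_s_1 = 1 + 1/16*h_s_1 + 7/16*h_s_2 + 1/16*h_s_3 + 7/16*h_s_4
  h_s_2 = 1 + 1/8*h_s_1 + 5/16*h_s_2 + 7/16*h_s_3 + 1/8*h_s_4
  h_s_3 = 1 + 1/8*h_s_1 + 1/16*h_s_2 + 7/16*h_s_3 + 3/8*h_s_4

Substituting h_s_4 = 0 and rearranging gives the linear system (I - Q) h = 1:
  [15/16, -7/16, -1/16] . (h_s_1, h_s_2, h_s_3) = 1
  [-1/8, 11/16, -7/16] . (h_s_1, h_s_2, h_s_3) = 1
  [-1/8, -1/16, 9/16] . (h_s_1, h_s_2, h_s_3) = 1

Solving yields:
  h_s_1 = 864/283
  h_s_2 = 1088/283
  h_s_3 = 816/283

Starting state is s_1, so the expected hitting time is h_s_1 = 864/283.

Answer: 864/283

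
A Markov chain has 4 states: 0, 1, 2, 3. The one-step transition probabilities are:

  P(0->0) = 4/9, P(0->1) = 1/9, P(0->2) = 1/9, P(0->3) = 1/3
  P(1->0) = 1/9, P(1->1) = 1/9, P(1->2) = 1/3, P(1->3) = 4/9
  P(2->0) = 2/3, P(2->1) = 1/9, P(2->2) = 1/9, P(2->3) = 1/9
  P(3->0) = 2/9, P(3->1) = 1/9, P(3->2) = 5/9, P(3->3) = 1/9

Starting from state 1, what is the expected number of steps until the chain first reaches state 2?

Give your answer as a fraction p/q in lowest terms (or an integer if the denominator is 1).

Let h_i = expected steps to first reach 2 from state i.
Boundary: h_2 = 0.
First-step equations for the other states:
  h_0 = 1 + 4/9*h_0 + 1/9*h_1 + 1/9*h_2 + 1/3*h_3
  h_1 = 1 + 1/9*h_0 + 1/9*h_1 + 1/3*h_2 + 4/9*h_3
  h_3 = 1 + 2/9*h_0 + 1/9*h_1 + 5/9*h_2 + 1/9*h_3

Substituting h_2 = 0 and rearranging gives the linear system (I - Q) h = 1:
  [5/9, -1/9, -1/3] . (h_0, h_1, h_3) = 1
  [-1/9, 8/9, -4/9] . (h_0, h_1, h_3) = 1
  [-2/9, -1/9, 8/9] . (h_0, h_1, h_3) = 1

Solving yields:
  h_0 = 891/233
  h_1 = 657/233
  h_3 = 567/233

Starting state is 1, so the expected hitting time is h_1 = 657/233.

Answer: 657/233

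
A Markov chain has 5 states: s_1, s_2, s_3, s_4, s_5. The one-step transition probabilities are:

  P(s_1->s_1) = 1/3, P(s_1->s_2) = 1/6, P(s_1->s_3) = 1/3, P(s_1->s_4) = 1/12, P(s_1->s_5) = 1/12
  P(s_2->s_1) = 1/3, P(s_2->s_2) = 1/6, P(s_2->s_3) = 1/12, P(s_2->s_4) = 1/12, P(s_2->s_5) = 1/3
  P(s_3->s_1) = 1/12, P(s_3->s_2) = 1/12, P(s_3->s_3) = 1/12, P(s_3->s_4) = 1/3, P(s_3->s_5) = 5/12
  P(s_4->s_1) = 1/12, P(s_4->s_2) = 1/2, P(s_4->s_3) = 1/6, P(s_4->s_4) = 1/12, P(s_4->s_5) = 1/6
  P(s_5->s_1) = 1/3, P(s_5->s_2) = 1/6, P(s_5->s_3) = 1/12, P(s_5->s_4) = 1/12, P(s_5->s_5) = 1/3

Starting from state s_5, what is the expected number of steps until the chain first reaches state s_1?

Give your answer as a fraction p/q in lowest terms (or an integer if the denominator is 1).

Answer: 141/40

Derivation:
Let h_i = expected steps to first reach s_1 from state i.
Boundary: h_s_1 = 0.
First-step equations for the other states:
  h_s_2 = 1 + 1/3*h_s_1 + 1/6*h_s_2 + 1/12*h_s_3 + 1/12*h_s_4 + 1/3*h_s_5
  h_s_3 = 1 + 1/12*h_s_1 + 1/12*h_s_2 + 1/12*h_s_3 + 1/3*h_s_4 + 5/12*h_s_5
  h_s_4 = 1 + 1/12*h_s_1 + 1/2*h_s_2 + 1/6*h_s_3 + 1/12*h_s_4 + 1/6*h_s_5
  h_s_5 = 1 + 1/3*h_s_1 + 1/6*h_s_2 + 1/12*h_s_3 + 1/12*h_s_4 + 1/3*h_s_5

Substituting h_s_1 = 0 and rearranging gives the linear system (I - Q) h = 1:
  [5/6, -1/12, -1/12, -1/3] . (h_s_2, h_s_3, h_s_4, h_s_5) = 1
  [-1/12, 11/12, -1/3, -5/12] . (h_s_2, h_s_3, h_s_4, h_s_5) = 1
  [-1/2, -1/6, 11/12, -1/6] . (h_s_2, h_s_3, h_s_4, h_s_5) = 1
  [-1/6, -1/12, -1/12, 2/3] . (h_s_2, h_s_3, h_s_4, h_s_5) = 1

Solving yields:
  h_s_2 = 141/40
  h_s_3 = 93/20
  h_s_4 = 9/2
  h_s_5 = 141/40

Starting state is s_5, so the expected hitting time is h_s_5 = 141/40.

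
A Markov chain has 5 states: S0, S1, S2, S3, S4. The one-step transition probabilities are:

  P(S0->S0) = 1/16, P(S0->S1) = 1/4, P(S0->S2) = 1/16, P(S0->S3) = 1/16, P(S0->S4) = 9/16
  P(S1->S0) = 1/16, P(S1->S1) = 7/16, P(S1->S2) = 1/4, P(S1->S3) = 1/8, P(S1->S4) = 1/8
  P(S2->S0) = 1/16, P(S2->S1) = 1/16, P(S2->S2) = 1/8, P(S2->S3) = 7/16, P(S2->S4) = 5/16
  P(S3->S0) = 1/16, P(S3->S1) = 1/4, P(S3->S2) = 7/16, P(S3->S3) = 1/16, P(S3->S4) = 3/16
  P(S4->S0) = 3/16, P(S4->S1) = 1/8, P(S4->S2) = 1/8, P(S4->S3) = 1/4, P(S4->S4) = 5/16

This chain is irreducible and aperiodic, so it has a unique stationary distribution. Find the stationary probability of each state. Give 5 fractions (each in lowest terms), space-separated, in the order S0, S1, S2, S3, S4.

The stationary distribution satisfies pi = pi * P, i.e.:
  pi_S0 = 1/16*pi_S0 + 1/16*pi_S1 + 1/16*pi_S2 + 1/16*pi_S3 + 3/16*pi_S4
  pi_S1 = 1/4*pi_S0 + 7/16*pi_S1 + 1/16*pi_S2 + 1/4*pi_S3 + 1/8*pi_S4
  pi_S2 = 1/16*pi_S0 + 1/4*pi_S1 + 1/8*pi_S2 + 7/16*pi_S3 + 1/8*pi_S4
  pi_S3 = 1/16*pi_S0 + 1/8*pi_S1 + 7/16*pi_S2 + 1/16*pi_S3 + 1/4*pi_S4
  pi_S4 = 9/16*pi_S0 + 1/8*pi_S1 + 5/16*pi_S2 + 3/16*pi_S3 + 5/16*pi_S4
with normalization: pi_S0 + pi_S1 + pi_S2 + pi_S3 + pi_S4 = 1.

Using the first 4 balance equations plus normalization, the linear system A*pi = b is:
  [-15/16, 1/16, 1/16, 1/16, 3/16] . pi = 0
  [1/4, -9/16, 1/16, 1/4, 1/8] . pi = 0
  [1/16, 1/4, -7/8, 7/16, 1/8] . pi = 0
  [1/16, 1/8, 7/16, -15/16, 1/4] . pi = 0
  [1, 1, 1, 1, 1] . pi = 1

Solving yields:
  pi_S0 = 5561/57772
  pi_S1 = 6285/28886
  pi_S2 = 6079/28886
  pi_S3 = 11881/57772
  pi_S4 = 7801/28886

Verification (pi * P):
  5561/57772*1/16 + 6285/28886*1/16 + 6079/28886*1/16 + 11881/57772*1/16 + 7801/28886*3/16 = 5561/57772 = pi_S0  (ok)
  5561/57772*1/4 + 6285/28886*7/16 + 6079/28886*1/16 + 11881/57772*1/4 + 7801/28886*1/8 = 6285/28886 = pi_S1  (ok)
  5561/57772*1/16 + 6285/28886*1/4 + 6079/28886*1/8 + 11881/57772*7/16 + 7801/28886*1/8 = 6079/28886 = pi_S2  (ok)
  5561/57772*1/16 + 6285/28886*1/8 + 6079/28886*7/16 + 11881/57772*1/16 + 7801/28886*1/4 = 11881/57772 = pi_S3  (ok)
  5561/57772*9/16 + 6285/28886*1/8 + 6079/28886*5/16 + 11881/57772*3/16 + 7801/28886*5/16 = 7801/28886 = pi_S4  (ok)

Answer: 5561/57772 6285/28886 6079/28886 11881/57772 7801/28886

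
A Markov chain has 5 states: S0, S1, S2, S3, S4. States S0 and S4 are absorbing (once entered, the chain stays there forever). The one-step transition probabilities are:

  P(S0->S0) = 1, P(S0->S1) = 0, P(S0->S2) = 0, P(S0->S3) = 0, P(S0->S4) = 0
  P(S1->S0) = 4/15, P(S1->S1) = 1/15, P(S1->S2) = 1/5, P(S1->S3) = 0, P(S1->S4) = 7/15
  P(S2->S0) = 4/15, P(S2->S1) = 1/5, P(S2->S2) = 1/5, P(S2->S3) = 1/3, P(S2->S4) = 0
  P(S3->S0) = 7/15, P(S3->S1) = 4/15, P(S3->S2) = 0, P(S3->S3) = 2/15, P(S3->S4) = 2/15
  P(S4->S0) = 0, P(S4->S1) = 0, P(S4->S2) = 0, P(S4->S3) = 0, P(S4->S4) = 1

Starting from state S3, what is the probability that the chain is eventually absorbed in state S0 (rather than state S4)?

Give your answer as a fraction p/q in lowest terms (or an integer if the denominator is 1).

Answer: 451/669

Derivation:
Let a_i = P(absorbed in S0 | start in state i).
Boundary conditions: a_S0 = 1, a_S4 = 0.
For each transient state i, a_i = sum_j P(i->j) * a_j:
  a_S1 = 4/15*a_S0 + 1/15*a_S1 + 1/5*a_S2 + 0*a_S3 + 7/15*a_S4
  a_S2 = 4/15*a_S0 + 1/5*a_S1 + 1/5*a_S2 + 1/3*a_S3 + 0*a_S4
  a_S3 = 7/15*a_S0 + 4/15*a_S1 + 0*a_S2 + 2/15*a_S3 + 2/15*a_S4

Substituting a_S0 = 1 and a_S4 = 0, rearrange to (I - Q) a = r where r[i] = P(i -> S0):
  [14/15, -1/5, 0] . (a_S1, a_S2, a_S3) = 4/15
  [-1/5, 4/5, -1/3] . (a_S1, a_S2, a_S3) = 4/15
  [-4/15, 0, 13/15] . (a_S1, a_S2, a_S3) = 7/15

Solving yields:
  a_S1 = 295/669
  a_S2 = 1454/2007
  a_S3 = 451/669

Starting state is S3, so the absorption probability is a_S3 = 451/669.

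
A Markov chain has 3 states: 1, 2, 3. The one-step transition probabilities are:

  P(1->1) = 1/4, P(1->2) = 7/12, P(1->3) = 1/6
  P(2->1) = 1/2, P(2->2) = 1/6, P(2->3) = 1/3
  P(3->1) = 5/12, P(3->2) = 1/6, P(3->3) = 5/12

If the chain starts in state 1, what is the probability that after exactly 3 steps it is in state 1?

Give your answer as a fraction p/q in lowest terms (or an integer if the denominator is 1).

Answer: 637/1728

Derivation:
Computing P^3 by repeated multiplication:
P^1 =
  1: [1/4, 7/12, 1/6]
  2: [1/2, 1/6, 1/3]
  3: [5/12, 1/6, 5/12]
P^2 =
  1: [61/144, 13/48, 11/36]
  2: [25/72, 3/8, 5/18]
  3: [13/36, 49/144, 43/144]
P^3 =
  1: [637/1728, 593/1728, 83/288]
  2: [337/864, 269/864, 43/144]
  3: [665/1728, 137/432, 515/1728]

(P^3)[1 -> 1] = 637/1728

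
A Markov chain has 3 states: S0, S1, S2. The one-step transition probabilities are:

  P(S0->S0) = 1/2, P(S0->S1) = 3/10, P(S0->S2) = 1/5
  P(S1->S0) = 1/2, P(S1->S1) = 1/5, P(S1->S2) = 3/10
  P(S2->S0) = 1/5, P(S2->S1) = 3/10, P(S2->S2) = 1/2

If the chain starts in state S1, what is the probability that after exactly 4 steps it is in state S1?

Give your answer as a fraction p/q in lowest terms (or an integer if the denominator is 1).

Answer: 341/1250

Derivation:
Computing P^4 by repeated multiplication:
P^1 =
  S0: [1/2, 3/10, 1/5]
  S1: [1/2, 1/5, 3/10]
  S2: [1/5, 3/10, 1/2]
P^2 =
  S0: [11/25, 27/100, 29/100]
  S1: [41/100, 7/25, 31/100]
  S2: [7/20, 27/100, 19/50]
P^3 =
  S0: [413/1000, 273/1000, 157/500]
  S1: [407/1000, 34/125, 321/1000]
  S2: [193/500, 273/1000, 341/1000]
P^4 =
  S0: [2029/5000, 2727/10000, 643/2000]
  S1: [4037/10000, 341/1250, 647/2000]
  S2: [3977/10000, 2727/10000, 206/625]

(P^4)[S1 -> S1] = 341/1250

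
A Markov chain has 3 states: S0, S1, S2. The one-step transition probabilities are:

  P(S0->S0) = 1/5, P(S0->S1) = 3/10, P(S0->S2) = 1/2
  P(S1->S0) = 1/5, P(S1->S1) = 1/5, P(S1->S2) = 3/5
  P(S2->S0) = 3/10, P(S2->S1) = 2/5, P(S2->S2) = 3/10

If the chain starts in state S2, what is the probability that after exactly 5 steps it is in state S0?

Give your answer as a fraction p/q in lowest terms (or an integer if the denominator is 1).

Computing P^5 by repeated multiplication:
P^1 =
  S0: [1/5, 3/10, 1/2]
  S1: [1/5, 1/5, 3/5]
  S2: [3/10, 2/5, 3/10]
P^2 =
  S0: [1/4, 8/25, 43/100]
  S1: [13/50, 17/50, 2/5]
  S2: [23/100, 29/100, 12/25]
P^3 =
  S0: [243/1000, 311/1000, 223/500]
  S1: [6/25, 153/500, 227/500]
  S2: [31/125, 319/1000, 433/1000]
P^4 =
  S0: [1223/5000, 627/2000, 4419/10000]
  S1: [1227/5000, 787/2500, 2199/5000]
  S2: [2433/10000, 1557/5000, 4453/10000]
P^5 =
  S0: [24419/100000, 7821/25000, 44297/100000]
  S1: [12199/50000, 5/16, 1386/3125]
  S2: [24453/100000, 31339/100000, 2763/6250]

(P^5)[S2 -> S0] = 24453/100000

Answer: 24453/100000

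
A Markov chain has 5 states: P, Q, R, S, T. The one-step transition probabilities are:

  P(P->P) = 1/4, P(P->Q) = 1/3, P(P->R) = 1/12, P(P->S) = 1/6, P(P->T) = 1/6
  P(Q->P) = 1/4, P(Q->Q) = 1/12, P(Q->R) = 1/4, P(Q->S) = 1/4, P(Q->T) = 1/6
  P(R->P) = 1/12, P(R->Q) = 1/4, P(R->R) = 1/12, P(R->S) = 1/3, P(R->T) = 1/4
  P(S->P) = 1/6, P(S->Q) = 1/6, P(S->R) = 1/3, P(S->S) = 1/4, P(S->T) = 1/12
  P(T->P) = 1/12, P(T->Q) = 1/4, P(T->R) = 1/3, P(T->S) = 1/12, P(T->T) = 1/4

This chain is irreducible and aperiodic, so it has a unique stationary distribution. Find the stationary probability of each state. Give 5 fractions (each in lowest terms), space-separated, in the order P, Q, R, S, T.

Answer: 1144/6957 487/2319 1529/6957 1561/6957 1262/6957

Derivation:
The stationary distribution satisfies pi = pi * P, i.e.:
  pi_P = 1/4*pi_P + 1/4*pi_Q + 1/12*pi_R + 1/6*pi_S + 1/12*pi_T
  pi_Q = 1/3*pi_P + 1/12*pi_Q + 1/4*pi_R + 1/6*pi_S + 1/4*pi_T
  pi_R = 1/12*pi_P + 1/4*pi_Q + 1/12*pi_R + 1/3*pi_S + 1/3*pi_T
  pi_S = 1/6*pi_P + 1/4*pi_Q + 1/3*pi_R + 1/4*pi_S + 1/12*pi_T
  pi_T = 1/6*pi_P + 1/6*pi_Q + 1/4*pi_R + 1/12*pi_S + 1/4*pi_T
with normalization: pi_P + pi_Q + pi_R + pi_S + pi_T = 1.

Using the first 4 balance equations plus normalization, the linear system A*pi = b is:
  [-3/4, 1/4, 1/12, 1/6, 1/12] . pi = 0
  [1/3, -11/12, 1/4, 1/6, 1/4] . pi = 0
  [1/12, 1/4, -11/12, 1/3, 1/3] . pi = 0
  [1/6, 1/4, 1/3, -3/4, 1/12] . pi = 0
  [1, 1, 1, 1, 1] . pi = 1

Solving yields:
  pi_P = 1144/6957
  pi_Q = 487/2319
  pi_R = 1529/6957
  pi_S = 1561/6957
  pi_T = 1262/6957

Verification (pi * P):
  1144/6957*1/4 + 487/2319*1/4 + 1529/6957*1/12 + 1561/6957*1/6 + 1262/6957*1/12 = 1144/6957 = pi_P  (ok)
  1144/6957*1/3 + 487/2319*1/12 + 1529/6957*1/4 + 1561/6957*1/6 + 1262/6957*1/4 = 487/2319 = pi_Q  (ok)
  1144/6957*1/12 + 487/2319*1/4 + 1529/6957*1/12 + 1561/6957*1/3 + 1262/6957*1/3 = 1529/6957 = pi_R  (ok)
  1144/6957*1/6 + 487/2319*1/4 + 1529/6957*1/3 + 1561/6957*1/4 + 1262/6957*1/12 = 1561/6957 = pi_S  (ok)
  1144/6957*1/6 + 487/2319*1/6 + 1529/6957*1/4 + 1561/6957*1/12 + 1262/6957*1/4 = 1262/6957 = pi_T  (ok)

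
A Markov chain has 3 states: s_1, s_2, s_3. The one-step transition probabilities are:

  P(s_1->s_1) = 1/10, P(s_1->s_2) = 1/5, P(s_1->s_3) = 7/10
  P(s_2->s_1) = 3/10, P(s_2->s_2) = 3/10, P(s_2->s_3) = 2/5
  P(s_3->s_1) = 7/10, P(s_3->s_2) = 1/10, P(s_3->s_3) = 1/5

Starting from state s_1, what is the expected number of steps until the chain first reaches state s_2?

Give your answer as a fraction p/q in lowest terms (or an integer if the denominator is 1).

Answer: 150/23

Derivation:
Let h_i = expected steps to first reach s_2 from state i.
Boundary: h_s_2 = 0.
First-step equations for the other states:
  h_s_1 = 1 + 1/10*h_s_1 + 1/5*h_s_2 + 7/10*h_s_3
  h_s_3 = 1 + 7/10*h_s_1 + 1/10*h_s_2 + 1/5*h_s_3

Substituting h_s_2 = 0 and rearranging gives the linear system (I - Q) h = 1:
  [9/10, -7/10] . (h_s_1, h_s_3) = 1
  [-7/10, 4/5] . (h_s_1, h_s_3) = 1

Solving yields:
  h_s_1 = 150/23
  h_s_3 = 160/23

Starting state is s_1, so the expected hitting time is h_s_1 = 150/23.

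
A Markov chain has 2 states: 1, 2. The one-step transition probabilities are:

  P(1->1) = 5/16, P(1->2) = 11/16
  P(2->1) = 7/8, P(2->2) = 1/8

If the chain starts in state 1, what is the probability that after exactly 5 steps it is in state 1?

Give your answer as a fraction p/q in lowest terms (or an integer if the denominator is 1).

Computing P^5 by repeated multiplication:
P^1 =
  1: [5/16, 11/16]
  2: [7/8, 1/8]
P^2 =
  1: [179/256, 77/256]
  2: [49/128, 79/128]
P^3 =
  1: [1973/4096, 2123/4096]
  2: [1351/2048, 697/2048]
P^4 =
  1: [39587/65536, 25949/65536]
  2: [16513/32768, 16255/32768]
P^5 =
  1: [561221/1048576, 487355/1048576]
  2: [310135/524288, 214153/524288]

(P^5)[1 -> 1] = 561221/1048576

Answer: 561221/1048576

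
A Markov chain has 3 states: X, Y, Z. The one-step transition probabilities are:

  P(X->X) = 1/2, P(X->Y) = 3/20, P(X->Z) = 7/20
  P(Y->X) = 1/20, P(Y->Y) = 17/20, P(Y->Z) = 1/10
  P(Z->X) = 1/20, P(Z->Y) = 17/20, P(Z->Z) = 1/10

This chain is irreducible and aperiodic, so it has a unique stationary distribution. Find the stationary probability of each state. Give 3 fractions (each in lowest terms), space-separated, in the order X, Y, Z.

Answer: 1/11 173/220 27/220

Derivation:
The stationary distribution satisfies pi = pi * P, i.e.:
  pi_X = 1/2*pi_X + 1/20*pi_Y + 1/20*pi_Z
  pi_Y = 3/20*pi_X + 17/20*pi_Y + 17/20*pi_Z
  pi_Z = 7/20*pi_X + 1/10*pi_Y + 1/10*pi_Z
with normalization: pi_X + pi_Y + pi_Z = 1.

Using the first 2 balance equations plus normalization, the linear system A*pi = b is:
  [-1/2, 1/20, 1/20] . pi = 0
  [3/20, -3/20, 17/20] . pi = 0
  [1, 1, 1] . pi = 1

Solving yields:
  pi_X = 1/11
  pi_Y = 173/220
  pi_Z = 27/220

Verification (pi * P):
  1/11*1/2 + 173/220*1/20 + 27/220*1/20 = 1/11 = pi_X  (ok)
  1/11*3/20 + 173/220*17/20 + 27/220*17/20 = 173/220 = pi_Y  (ok)
  1/11*7/20 + 173/220*1/10 + 27/220*1/10 = 27/220 = pi_Z  (ok)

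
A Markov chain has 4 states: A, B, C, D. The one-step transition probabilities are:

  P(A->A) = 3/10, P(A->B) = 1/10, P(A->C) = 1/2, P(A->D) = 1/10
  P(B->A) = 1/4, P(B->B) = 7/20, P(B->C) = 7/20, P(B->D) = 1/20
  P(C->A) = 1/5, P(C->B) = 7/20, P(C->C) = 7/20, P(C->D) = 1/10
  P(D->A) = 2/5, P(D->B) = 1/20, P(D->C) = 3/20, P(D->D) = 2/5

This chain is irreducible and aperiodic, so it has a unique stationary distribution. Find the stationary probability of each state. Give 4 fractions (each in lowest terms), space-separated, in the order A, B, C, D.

The stationary distribution satisfies pi = pi * P, i.e.:
  pi_A = 3/10*pi_A + 1/4*pi_B + 1/5*pi_C + 2/5*pi_D
  pi_B = 1/10*pi_A + 7/20*pi_B + 7/20*pi_C + 1/20*pi_D
  pi_C = 1/2*pi_A + 7/20*pi_B + 7/20*pi_C + 3/20*pi_D
  pi_D = 1/10*pi_A + 1/20*pi_B + 1/10*pi_C + 2/5*pi_D
with normalization: pi_A + pi_B + pi_C + pi_D = 1.

Using the first 3 balance equations plus normalization, the linear system A*pi = b is:
  [-7/10, 1/4, 1/5, 2/5] . pi = 0
  [1/10, -13/20, 7/20, 1/20] . pi = 0
  [1/2, 7/20, -13/20, 3/20] . pi = 0
  [1, 1, 1, 1] . pi = 1

Solving yields:
  pi_A = 657/2491
  pi_B = 614/2491
  pi_C = 908/2491
  pi_D = 312/2491

Verification (pi * P):
  657/2491*3/10 + 614/2491*1/4 + 908/2491*1/5 + 312/2491*2/5 = 657/2491 = pi_A  (ok)
  657/2491*1/10 + 614/2491*7/20 + 908/2491*7/20 + 312/2491*1/20 = 614/2491 = pi_B  (ok)
  657/2491*1/2 + 614/2491*7/20 + 908/2491*7/20 + 312/2491*3/20 = 908/2491 = pi_C  (ok)
  657/2491*1/10 + 614/2491*1/20 + 908/2491*1/10 + 312/2491*2/5 = 312/2491 = pi_D  (ok)

Answer: 657/2491 614/2491 908/2491 312/2491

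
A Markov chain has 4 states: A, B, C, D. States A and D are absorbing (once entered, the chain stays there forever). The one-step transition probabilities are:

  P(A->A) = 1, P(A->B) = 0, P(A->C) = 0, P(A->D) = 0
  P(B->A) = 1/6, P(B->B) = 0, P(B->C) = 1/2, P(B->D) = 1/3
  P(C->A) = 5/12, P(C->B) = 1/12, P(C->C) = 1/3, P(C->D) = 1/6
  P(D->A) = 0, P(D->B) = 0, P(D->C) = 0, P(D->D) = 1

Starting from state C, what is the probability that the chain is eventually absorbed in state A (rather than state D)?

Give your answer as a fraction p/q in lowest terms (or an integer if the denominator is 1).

Answer: 31/45

Derivation:
Let a_i = P(absorbed in A | start in state i).
Boundary conditions: a_A = 1, a_D = 0.
For each transient state i, a_i = sum_j P(i->j) * a_j:
  a_B = 1/6*a_A + 0*a_B + 1/2*a_C + 1/3*a_D
  a_C = 5/12*a_A + 1/12*a_B + 1/3*a_C + 1/6*a_D

Substituting a_A = 1 and a_D = 0, rearrange to (I - Q) a = r where r[i] = P(i -> A):
  [1, -1/2] . (a_B, a_C) = 1/6
  [-1/12, 2/3] . (a_B, a_C) = 5/12

Solving yields:
  a_B = 23/45
  a_C = 31/45

Starting state is C, so the absorption probability is a_C = 31/45.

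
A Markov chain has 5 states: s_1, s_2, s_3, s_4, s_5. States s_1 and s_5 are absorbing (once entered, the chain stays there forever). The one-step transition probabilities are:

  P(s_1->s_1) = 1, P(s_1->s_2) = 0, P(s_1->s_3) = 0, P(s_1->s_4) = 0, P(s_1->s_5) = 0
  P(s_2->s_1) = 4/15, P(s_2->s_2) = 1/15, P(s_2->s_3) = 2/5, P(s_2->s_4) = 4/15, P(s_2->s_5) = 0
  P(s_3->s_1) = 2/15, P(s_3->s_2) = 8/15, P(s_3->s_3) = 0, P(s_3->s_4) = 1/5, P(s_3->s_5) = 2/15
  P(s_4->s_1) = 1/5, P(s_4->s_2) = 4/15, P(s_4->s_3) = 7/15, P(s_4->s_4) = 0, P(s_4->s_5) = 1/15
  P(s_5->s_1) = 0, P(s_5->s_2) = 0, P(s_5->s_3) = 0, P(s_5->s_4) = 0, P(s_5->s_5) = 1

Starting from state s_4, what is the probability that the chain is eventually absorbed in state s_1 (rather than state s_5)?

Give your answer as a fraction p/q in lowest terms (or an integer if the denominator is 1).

Answer: 597/800

Derivation:
Let a_i = P(absorbed in s_1 | start in state i).
Boundary conditions: a_s_1 = 1, a_s_5 = 0.
For each transient state i, a_i = sum_j P(i->j) * a_j:
  a_s_2 = 4/15*a_s_1 + 1/15*a_s_2 + 2/5*a_s_3 + 4/15*a_s_4 + 0*a_s_5
  a_s_3 = 2/15*a_s_1 + 8/15*a_s_2 + 0*a_s_3 + 1/5*a_s_4 + 2/15*a_s_5
  a_s_4 = 1/5*a_s_1 + 4/15*a_s_2 + 7/15*a_s_3 + 0*a_s_4 + 1/15*a_s_5

Substituting a_s_1 = 1 and a_s_5 = 0, rearrange to (I - Q) a = r where r[i] = P(i -> s_1):
  [14/15, -2/5, -4/15] . (a_s_2, a_s_3, a_s_4) = 4/15
  [-8/15, 1, -1/5] . (a_s_2, a_s_3, a_s_4) = 2/15
  [-4/15, -7/15, 1] . (a_s_2, a_s_3, a_s_4) = 1/5

Solving yields:
  a_s_2 = 643/800
  a_s_3 = 569/800
  a_s_4 = 597/800

Starting state is s_4, so the absorption probability is a_s_4 = 597/800.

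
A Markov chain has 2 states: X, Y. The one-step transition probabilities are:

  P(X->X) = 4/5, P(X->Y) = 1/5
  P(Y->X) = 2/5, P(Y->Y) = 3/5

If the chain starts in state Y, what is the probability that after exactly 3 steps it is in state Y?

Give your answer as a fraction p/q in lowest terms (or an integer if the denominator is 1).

Answer: 47/125

Derivation:
Computing P^3 by repeated multiplication:
P^1 =
  X: [4/5, 1/5]
  Y: [2/5, 3/5]
P^2 =
  X: [18/25, 7/25]
  Y: [14/25, 11/25]
P^3 =
  X: [86/125, 39/125]
  Y: [78/125, 47/125]

(P^3)[Y -> Y] = 47/125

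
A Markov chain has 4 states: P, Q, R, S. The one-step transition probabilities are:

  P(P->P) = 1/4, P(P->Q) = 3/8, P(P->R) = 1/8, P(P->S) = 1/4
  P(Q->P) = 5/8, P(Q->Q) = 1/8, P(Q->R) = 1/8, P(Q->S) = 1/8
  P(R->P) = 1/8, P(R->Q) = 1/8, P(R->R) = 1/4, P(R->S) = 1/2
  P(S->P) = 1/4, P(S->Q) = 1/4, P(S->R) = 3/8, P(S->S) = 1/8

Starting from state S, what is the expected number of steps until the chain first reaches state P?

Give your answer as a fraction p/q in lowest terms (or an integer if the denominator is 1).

Answer: 158/45

Derivation:
Let h_i = expected steps to first reach P from state i.
Boundary: h_P = 0.
First-step equations for the other states:
  h_Q = 1 + 5/8*h_P + 1/8*h_Q + 1/8*h_R + 1/8*h_S
  h_R = 1 + 1/8*h_P + 1/8*h_Q + 1/4*h_R + 1/2*h_S
  h_S = 1 + 1/4*h_P + 1/4*h_Q + 3/8*h_R + 1/8*h_S

Substituting h_P = 0 and rearranging gives the linear system (I - Q) h = 1:
  [7/8, -1/8, -1/8] . (h_Q, h_R, h_S) = 1
  [-1/8, 3/4, -1/2] . (h_Q, h_R, h_S) = 1
  [-1/4, -3/8, 7/8] . (h_Q, h_R, h_S) = 1

Solving yields:
  h_Q = 20/9
  h_R = 182/45
  h_S = 158/45

Starting state is S, so the expected hitting time is h_S = 158/45.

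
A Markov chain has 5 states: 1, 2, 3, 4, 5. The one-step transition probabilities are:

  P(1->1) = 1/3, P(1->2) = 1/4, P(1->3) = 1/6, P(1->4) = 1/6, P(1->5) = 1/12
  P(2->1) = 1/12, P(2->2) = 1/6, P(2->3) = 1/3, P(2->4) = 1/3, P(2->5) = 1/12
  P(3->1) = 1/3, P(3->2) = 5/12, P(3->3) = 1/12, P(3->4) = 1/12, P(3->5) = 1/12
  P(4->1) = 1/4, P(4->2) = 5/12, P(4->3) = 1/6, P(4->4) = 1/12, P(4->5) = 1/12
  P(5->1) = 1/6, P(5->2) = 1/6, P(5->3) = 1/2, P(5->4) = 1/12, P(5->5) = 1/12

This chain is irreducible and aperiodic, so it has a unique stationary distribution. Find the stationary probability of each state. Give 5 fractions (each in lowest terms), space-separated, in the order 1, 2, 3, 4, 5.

The stationary distribution satisfies pi = pi * P, i.e.:
  pi_1 = 1/3*pi_1 + 1/12*pi_2 + 1/3*pi_3 + 1/4*pi_4 + 1/6*pi_5
  pi_2 = 1/4*pi_1 + 1/6*pi_2 + 5/12*pi_3 + 5/12*pi_4 + 1/6*pi_5
  pi_3 = 1/6*pi_1 + 1/3*pi_2 + 1/12*pi_3 + 1/6*pi_4 + 1/2*pi_5
  pi_4 = 1/6*pi_1 + 1/3*pi_2 + 1/12*pi_3 + 1/12*pi_4 + 1/12*pi_5
  pi_5 = 1/12*pi_1 + 1/12*pi_2 + 1/12*pi_3 + 1/12*pi_4 + 1/12*pi_5
with normalization: pi_1 + pi_2 + pi_3 + pi_4 + pi_5 = 1.

Using the first 4 balance equations plus normalization, the linear system A*pi = b is:
  [-2/3, 1/12, 1/3, 1/4, 1/6] . pi = 0
  [1/4, -5/6, 5/12, 5/12, 1/6] . pi = 0
  [1/6, 1/3, -11/12, 1/6, 1/2] . pi = 0
  [1/6, 1/3, 1/12, -11/12, 1/12] . pi = 0
  [1, 1, 1, 1, 1] . pi = 1

Solving yields:
  pi_1 = 653/2796
  pi_2 = 2395/8388
  pi_3 = 937/4194
  pi_4 = 487/2796
  pi_5 = 1/12

Verification (pi * P):
  653/2796*1/3 + 2395/8388*1/12 + 937/4194*1/3 + 487/2796*1/4 + 1/12*1/6 = 653/2796 = pi_1  (ok)
  653/2796*1/4 + 2395/8388*1/6 + 937/4194*5/12 + 487/2796*5/12 + 1/12*1/6 = 2395/8388 = pi_2  (ok)
  653/2796*1/6 + 2395/8388*1/3 + 937/4194*1/12 + 487/2796*1/6 + 1/12*1/2 = 937/4194 = pi_3  (ok)
  653/2796*1/6 + 2395/8388*1/3 + 937/4194*1/12 + 487/2796*1/12 + 1/12*1/12 = 487/2796 = pi_4  (ok)
  653/2796*1/12 + 2395/8388*1/12 + 937/4194*1/12 + 487/2796*1/12 + 1/12*1/12 = 1/12 = pi_5  (ok)

Answer: 653/2796 2395/8388 937/4194 487/2796 1/12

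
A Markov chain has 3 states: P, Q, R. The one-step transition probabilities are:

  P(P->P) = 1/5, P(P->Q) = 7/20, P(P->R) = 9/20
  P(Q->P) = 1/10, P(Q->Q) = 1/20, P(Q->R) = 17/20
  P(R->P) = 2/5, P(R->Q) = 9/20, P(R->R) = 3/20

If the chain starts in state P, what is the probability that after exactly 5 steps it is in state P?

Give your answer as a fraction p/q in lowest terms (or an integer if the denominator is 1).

Answer: 25887/100000

Derivation:
Computing P^5 by repeated multiplication:
P^1 =
  P: [1/5, 7/20, 9/20]
  Q: [1/10, 1/20, 17/20]
  R: [2/5, 9/20, 3/20]
P^2 =
  P: [51/200, 29/100, 91/200]
  Q: [73/200, 21/50, 43/200]
  R: [37/200, 23/100, 117/200]
P^3 =
  P: [131/500, 617/2000, 859/2000]
  Q: [201/1000, 491/2000, 1107/2000]
  R: [147/500, 679/2000, 733/2000]
P^4 =
  P: [5101/20000, 751/2500, 8891/20000]
  Q: [5723/20000, 3317/10000, 7643/20000]
  R: [4787/20000, 178/625, 9517/20000]
P^5 =
  P: [25887/100000, 60867/200000, 87359/200000]
  Q: [12163/50000, 57741/200000, 93607/200000]
  R: [26669/100000, 62429/200000, 84233/200000]

(P^5)[P -> P] = 25887/100000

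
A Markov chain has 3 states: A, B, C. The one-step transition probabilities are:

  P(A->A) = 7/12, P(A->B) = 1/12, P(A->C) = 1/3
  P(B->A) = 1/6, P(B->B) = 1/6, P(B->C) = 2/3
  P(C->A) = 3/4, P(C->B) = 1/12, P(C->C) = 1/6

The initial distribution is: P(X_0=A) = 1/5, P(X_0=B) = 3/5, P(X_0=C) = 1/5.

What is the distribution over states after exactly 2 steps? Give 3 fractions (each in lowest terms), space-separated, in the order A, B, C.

Answer: 11/18 17/180 53/180

Derivation:
Propagating the distribution step by step (d_{t+1} = d_t * P):
d_0 = (A=1/5, B=3/5, C=1/5)
  d_1[A] = 1/5*7/12 + 3/5*1/6 + 1/5*3/4 = 11/30
  d_1[B] = 1/5*1/12 + 3/5*1/6 + 1/5*1/12 = 2/15
  d_1[C] = 1/5*1/3 + 3/5*2/3 + 1/5*1/6 = 1/2
d_1 = (A=11/30, B=2/15, C=1/2)
  d_2[A] = 11/30*7/12 + 2/15*1/6 + 1/2*3/4 = 11/18
  d_2[B] = 11/30*1/12 + 2/15*1/6 + 1/2*1/12 = 17/180
  d_2[C] = 11/30*1/3 + 2/15*2/3 + 1/2*1/6 = 53/180
d_2 = (A=11/18, B=17/180, C=53/180)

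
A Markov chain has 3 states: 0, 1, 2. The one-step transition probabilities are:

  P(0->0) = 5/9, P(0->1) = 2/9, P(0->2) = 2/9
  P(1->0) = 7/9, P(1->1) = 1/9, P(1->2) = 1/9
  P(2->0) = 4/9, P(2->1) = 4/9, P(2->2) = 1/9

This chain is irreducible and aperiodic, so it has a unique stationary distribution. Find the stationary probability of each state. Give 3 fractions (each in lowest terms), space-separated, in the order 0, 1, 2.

Answer: 10/17 4/17 3/17

Derivation:
The stationary distribution satisfies pi = pi * P, i.e.:
  pi_0 = 5/9*pi_0 + 7/9*pi_1 + 4/9*pi_2
  pi_1 = 2/9*pi_0 + 1/9*pi_1 + 4/9*pi_2
  pi_2 = 2/9*pi_0 + 1/9*pi_1 + 1/9*pi_2
with normalization: pi_0 + pi_1 + pi_2 = 1.

Using the first 2 balance equations plus normalization, the linear system A*pi = b is:
  [-4/9, 7/9, 4/9] . pi = 0
  [2/9, -8/9, 4/9] . pi = 0
  [1, 1, 1] . pi = 1

Solving yields:
  pi_0 = 10/17
  pi_1 = 4/17
  pi_2 = 3/17

Verification (pi * P):
  10/17*5/9 + 4/17*7/9 + 3/17*4/9 = 10/17 = pi_0  (ok)
  10/17*2/9 + 4/17*1/9 + 3/17*4/9 = 4/17 = pi_1  (ok)
  10/17*2/9 + 4/17*1/9 + 3/17*1/9 = 3/17 = pi_2  (ok)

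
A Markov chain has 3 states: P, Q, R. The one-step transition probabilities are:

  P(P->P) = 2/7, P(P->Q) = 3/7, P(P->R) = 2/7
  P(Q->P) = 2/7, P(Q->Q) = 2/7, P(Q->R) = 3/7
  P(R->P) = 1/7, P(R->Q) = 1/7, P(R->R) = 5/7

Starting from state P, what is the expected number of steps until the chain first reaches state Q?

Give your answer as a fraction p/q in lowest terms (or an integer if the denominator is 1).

Let h_i = expected steps to first reach Q from state i.
Boundary: h_Q = 0.
First-step equations for the other states:
  h_P = 1 + 2/7*h_P + 3/7*h_Q + 2/7*h_R
  h_R = 1 + 1/7*h_P + 1/7*h_Q + 5/7*h_R

Substituting h_Q = 0 and rearranging gives the linear system (I - Q) h = 1:
  [5/7, -2/7] . (h_P, h_R) = 1
  [-1/7, 2/7] . (h_P, h_R) = 1

Solving yields:
  h_P = 7/2
  h_R = 21/4

Starting state is P, so the expected hitting time is h_P = 7/2.

Answer: 7/2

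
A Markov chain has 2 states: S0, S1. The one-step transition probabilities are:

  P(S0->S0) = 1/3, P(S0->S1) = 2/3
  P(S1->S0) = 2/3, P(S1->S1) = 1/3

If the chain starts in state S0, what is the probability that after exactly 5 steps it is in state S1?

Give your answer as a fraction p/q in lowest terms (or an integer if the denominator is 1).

Computing P^5 by repeated multiplication:
P^1 =
  S0: [1/3, 2/3]
  S1: [2/3, 1/3]
P^2 =
  S0: [5/9, 4/9]
  S1: [4/9, 5/9]
P^3 =
  S0: [13/27, 14/27]
  S1: [14/27, 13/27]
P^4 =
  S0: [41/81, 40/81]
  S1: [40/81, 41/81]
P^5 =
  S0: [121/243, 122/243]
  S1: [122/243, 121/243]

(P^5)[S0 -> S1] = 122/243

Answer: 122/243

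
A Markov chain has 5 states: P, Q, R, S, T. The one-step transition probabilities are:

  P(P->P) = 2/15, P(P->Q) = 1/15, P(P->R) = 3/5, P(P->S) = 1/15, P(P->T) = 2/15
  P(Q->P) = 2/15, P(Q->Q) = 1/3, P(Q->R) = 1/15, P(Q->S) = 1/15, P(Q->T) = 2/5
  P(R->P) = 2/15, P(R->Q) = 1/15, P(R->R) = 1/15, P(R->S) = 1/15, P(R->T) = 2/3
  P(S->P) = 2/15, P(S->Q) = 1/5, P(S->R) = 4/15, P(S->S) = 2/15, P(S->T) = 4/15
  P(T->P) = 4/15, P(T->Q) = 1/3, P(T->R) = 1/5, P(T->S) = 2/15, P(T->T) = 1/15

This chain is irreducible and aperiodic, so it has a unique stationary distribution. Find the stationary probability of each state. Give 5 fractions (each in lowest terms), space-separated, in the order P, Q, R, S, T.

Answer: 5404/31187 6759/31187 522/2399 2895/31187 9343/31187

Derivation:
The stationary distribution satisfies pi = pi * P, i.e.:
  pi_P = 2/15*pi_P + 2/15*pi_Q + 2/15*pi_R + 2/15*pi_S + 4/15*pi_T
  pi_Q = 1/15*pi_P + 1/3*pi_Q + 1/15*pi_R + 1/5*pi_S + 1/3*pi_T
  pi_R = 3/5*pi_P + 1/15*pi_Q + 1/15*pi_R + 4/15*pi_S + 1/5*pi_T
  pi_S = 1/15*pi_P + 1/15*pi_Q + 1/15*pi_R + 2/15*pi_S + 2/15*pi_T
  pi_T = 2/15*pi_P + 2/5*pi_Q + 2/3*pi_R + 4/15*pi_S + 1/15*pi_T
with normalization: pi_P + pi_Q + pi_R + pi_S + pi_T = 1.

Using the first 4 balance equations plus normalization, the linear system A*pi = b is:
  [-13/15, 2/15, 2/15, 2/15, 4/15] . pi = 0
  [1/15, -2/3, 1/15, 1/5, 1/3] . pi = 0
  [3/5, 1/15, -14/15, 4/15, 1/5] . pi = 0
  [1/15, 1/15, 1/15, -13/15, 2/15] . pi = 0
  [1, 1, 1, 1, 1] . pi = 1

Solving yields:
  pi_P = 5404/31187
  pi_Q = 6759/31187
  pi_R = 522/2399
  pi_S = 2895/31187
  pi_T = 9343/31187

Verification (pi * P):
  5404/31187*2/15 + 6759/31187*2/15 + 522/2399*2/15 + 2895/31187*2/15 + 9343/31187*4/15 = 5404/31187 = pi_P  (ok)
  5404/31187*1/15 + 6759/31187*1/3 + 522/2399*1/15 + 2895/31187*1/5 + 9343/31187*1/3 = 6759/31187 = pi_Q  (ok)
  5404/31187*3/5 + 6759/31187*1/15 + 522/2399*1/15 + 2895/31187*4/15 + 9343/31187*1/5 = 522/2399 = pi_R  (ok)
  5404/31187*1/15 + 6759/31187*1/15 + 522/2399*1/15 + 2895/31187*2/15 + 9343/31187*2/15 = 2895/31187 = pi_S  (ok)
  5404/31187*2/15 + 6759/31187*2/5 + 522/2399*2/3 + 2895/31187*4/15 + 9343/31187*1/15 = 9343/31187 = pi_T  (ok)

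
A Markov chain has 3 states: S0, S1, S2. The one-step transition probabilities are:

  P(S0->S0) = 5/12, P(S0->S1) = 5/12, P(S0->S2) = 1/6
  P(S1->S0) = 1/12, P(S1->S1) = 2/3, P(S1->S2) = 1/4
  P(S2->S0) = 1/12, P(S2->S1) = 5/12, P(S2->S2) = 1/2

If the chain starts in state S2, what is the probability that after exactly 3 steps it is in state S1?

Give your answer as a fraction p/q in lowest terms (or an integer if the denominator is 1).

Answer: 35/64

Derivation:
Computing P^3 by repeated multiplication:
P^1 =
  S0: [5/12, 5/12, 1/6]
  S1: [1/12, 2/3, 1/4]
  S2: [1/12, 5/12, 1/2]
P^2 =
  S0: [2/9, 25/48, 37/144]
  S1: [1/9, 7/12, 11/36]
  S2: [1/9, 25/48, 53/144]
P^3 =
  S0: [17/108, 35/64, 511/1728]
  S1: [13/108, 9/16, 137/432]
  S2: [13/108, 35/64, 575/1728]

(P^3)[S2 -> S1] = 35/64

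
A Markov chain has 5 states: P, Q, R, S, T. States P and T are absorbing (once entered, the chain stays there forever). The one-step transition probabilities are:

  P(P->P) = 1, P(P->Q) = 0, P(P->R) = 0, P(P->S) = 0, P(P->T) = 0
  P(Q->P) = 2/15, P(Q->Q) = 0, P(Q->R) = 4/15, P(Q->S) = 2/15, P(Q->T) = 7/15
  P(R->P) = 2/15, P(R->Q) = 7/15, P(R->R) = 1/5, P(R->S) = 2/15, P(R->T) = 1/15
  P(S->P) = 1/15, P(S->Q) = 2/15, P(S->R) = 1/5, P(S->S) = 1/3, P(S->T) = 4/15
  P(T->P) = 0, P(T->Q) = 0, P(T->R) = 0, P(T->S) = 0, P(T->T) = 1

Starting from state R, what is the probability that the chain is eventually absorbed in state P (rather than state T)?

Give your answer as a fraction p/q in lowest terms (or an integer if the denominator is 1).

Answer: 121/331

Derivation:
Let a_i = P(absorbed in P | start in state i).
Boundary conditions: a_P = 1, a_T = 0.
For each transient state i, a_i = sum_j P(i->j) * a_j:
  a_Q = 2/15*a_P + 0*a_Q + 4/15*a_R + 2/15*a_S + 7/15*a_T
  a_R = 2/15*a_P + 7/15*a_Q + 1/5*a_R + 2/15*a_S + 1/15*a_T
  a_S = 1/15*a_P + 2/15*a_Q + 1/5*a_R + 1/3*a_S + 4/15*a_T

Substituting a_P = 1 and a_T = 0, rearrange to (I - Q) a = r where r[i] = P(i -> P):
  [1, -4/15, -2/15] . (a_Q, a_R, a_S) = 2/15
  [-7/15, 4/5, -2/15] . (a_Q, a_R, a_S) = 2/15
  [-2/15, -1/5, 2/3] . (a_Q, a_R, a_S) = 1/15

Solving yields:
  a_Q = 88/331
  a_R = 121/331
  a_S = 87/331

Starting state is R, so the absorption probability is a_R = 121/331.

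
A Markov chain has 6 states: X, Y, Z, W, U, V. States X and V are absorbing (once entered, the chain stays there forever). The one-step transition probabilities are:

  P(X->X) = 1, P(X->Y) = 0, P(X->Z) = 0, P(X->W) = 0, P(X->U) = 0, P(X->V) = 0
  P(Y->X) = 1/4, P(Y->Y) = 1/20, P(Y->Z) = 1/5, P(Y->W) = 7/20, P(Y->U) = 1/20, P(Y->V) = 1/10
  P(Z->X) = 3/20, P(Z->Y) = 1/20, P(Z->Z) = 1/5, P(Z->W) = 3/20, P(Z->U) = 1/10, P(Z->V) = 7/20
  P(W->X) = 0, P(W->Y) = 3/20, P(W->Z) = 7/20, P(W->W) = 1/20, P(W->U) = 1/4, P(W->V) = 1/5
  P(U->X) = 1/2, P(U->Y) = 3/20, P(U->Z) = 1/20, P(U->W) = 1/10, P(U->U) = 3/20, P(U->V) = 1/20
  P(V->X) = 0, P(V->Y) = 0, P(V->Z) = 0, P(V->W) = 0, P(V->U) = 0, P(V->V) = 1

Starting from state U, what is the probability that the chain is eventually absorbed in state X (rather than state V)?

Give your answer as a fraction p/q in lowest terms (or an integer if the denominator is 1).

Answer: 56750/74783

Derivation:
Let a_i = P(absorbed in X | start in state i).
Boundary conditions: a_X = 1, a_V = 0.
For each transient state i, a_i = sum_j P(i->j) * a_j:
  a_Y = 1/4*a_X + 1/20*a_Y + 1/5*a_Z + 7/20*a_W + 1/20*a_U + 1/10*a_V
  a_Z = 3/20*a_X + 1/20*a_Y + 1/5*a_Z + 3/20*a_W + 1/10*a_U + 7/20*a_V
  a_W = 0*a_X + 3/20*a_Y + 7/20*a_Z + 1/20*a_W + 1/4*a_U + 1/5*a_V
  a_U = 1/2*a_X + 3/20*a_Y + 1/20*a_Z + 1/10*a_W + 3/20*a_U + 1/20*a_V

Substituting a_X = 1 and a_V = 0, rearrange to (I - Q) a = r where r[i] = P(i -> X):
  [19/20, -1/5, -7/20, -1/20] . (a_Y, a_Z, a_W, a_U) = 1/4
  [-1/20, 4/5, -3/20, -1/10] . (a_Y, a_Z, a_W, a_U) = 3/20
  [-3/20, -7/20, 19/20, -1/4] . (a_Y, a_Z, a_W, a_U) = 0
  [-3/20, -1/20, -1/10, 17/20] . (a_Y, a_Z, a_W, a_U) = 1/2

Solving yields:
  a_Y = 40839/74783
  a_Z = 29731/74783
  a_W = 32336/74783
  a_U = 56750/74783

Starting state is U, so the absorption probability is a_U = 56750/74783.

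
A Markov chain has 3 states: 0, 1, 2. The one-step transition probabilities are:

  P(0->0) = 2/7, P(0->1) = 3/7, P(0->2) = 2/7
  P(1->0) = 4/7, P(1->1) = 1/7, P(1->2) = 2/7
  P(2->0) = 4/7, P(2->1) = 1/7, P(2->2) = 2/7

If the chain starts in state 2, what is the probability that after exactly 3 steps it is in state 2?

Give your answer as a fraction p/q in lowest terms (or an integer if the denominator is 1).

Answer: 2/7

Derivation:
Computing P^3 by repeated multiplication:
P^1 =
  0: [2/7, 3/7, 2/7]
  1: [4/7, 1/7, 2/7]
  2: [4/7, 1/7, 2/7]
P^2 =
  0: [24/49, 11/49, 2/7]
  1: [20/49, 15/49, 2/7]
  2: [20/49, 15/49, 2/7]
P^3 =
  0: [148/343, 97/343, 2/7]
  1: [156/343, 89/343, 2/7]
  2: [156/343, 89/343, 2/7]

(P^3)[2 -> 2] = 2/7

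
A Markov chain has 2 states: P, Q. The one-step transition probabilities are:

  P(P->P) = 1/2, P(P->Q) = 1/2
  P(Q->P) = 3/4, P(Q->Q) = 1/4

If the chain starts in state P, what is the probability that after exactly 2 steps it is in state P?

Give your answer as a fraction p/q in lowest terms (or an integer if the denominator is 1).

Answer: 5/8

Derivation:
Computing P^2 by repeated multiplication:
P^1 =
  P: [1/2, 1/2]
  Q: [3/4, 1/4]
P^2 =
  P: [5/8, 3/8]
  Q: [9/16, 7/16]

(P^2)[P -> P] = 5/8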